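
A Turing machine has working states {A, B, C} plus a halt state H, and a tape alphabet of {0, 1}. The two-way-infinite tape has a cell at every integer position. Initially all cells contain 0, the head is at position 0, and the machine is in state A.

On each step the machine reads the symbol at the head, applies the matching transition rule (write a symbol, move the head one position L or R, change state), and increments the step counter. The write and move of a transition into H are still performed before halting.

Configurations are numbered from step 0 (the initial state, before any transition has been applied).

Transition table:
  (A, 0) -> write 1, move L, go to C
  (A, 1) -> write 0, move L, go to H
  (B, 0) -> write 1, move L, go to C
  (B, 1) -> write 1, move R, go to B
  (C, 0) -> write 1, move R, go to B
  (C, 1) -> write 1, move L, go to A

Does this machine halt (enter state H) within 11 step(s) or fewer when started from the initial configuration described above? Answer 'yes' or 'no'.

Step 1: in state A at pos 0, read 0 -> (A,0)->write 1,move L,goto C. Now: state=C, head=-1, tape[-2..1]=0010 (head:  ^)
Step 2: in state C at pos -1, read 0 -> (C,0)->write 1,move R,goto B. Now: state=B, head=0, tape[-2..1]=0110 (head:   ^)
Step 3: in state B at pos 0, read 1 -> (B,1)->write 1,move R,goto B. Now: state=B, head=1, tape[-2..2]=01100 (head:    ^)
Step 4: in state B at pos 1, read 0 -> (B,0)->write 1,move L,goto C. Now: state=C, head=0, tape[-2..2]=01110 (head:   ^)
Step 5: in state C at pos 0, read 1 -> (C,1)->write 1,move L,goto A. Now: state=A, head=-1, tape[-2..2]=01110 (head:  ^)
Step 6: in state A at pos -1, read 1 -> (A,1)->write 0,move L,goto H. Now: state=H, head=-2, tape[-3..2]=000110 (head:  ^)
State H reached at step 6; 6 <= 11 -> yes

Answer: yes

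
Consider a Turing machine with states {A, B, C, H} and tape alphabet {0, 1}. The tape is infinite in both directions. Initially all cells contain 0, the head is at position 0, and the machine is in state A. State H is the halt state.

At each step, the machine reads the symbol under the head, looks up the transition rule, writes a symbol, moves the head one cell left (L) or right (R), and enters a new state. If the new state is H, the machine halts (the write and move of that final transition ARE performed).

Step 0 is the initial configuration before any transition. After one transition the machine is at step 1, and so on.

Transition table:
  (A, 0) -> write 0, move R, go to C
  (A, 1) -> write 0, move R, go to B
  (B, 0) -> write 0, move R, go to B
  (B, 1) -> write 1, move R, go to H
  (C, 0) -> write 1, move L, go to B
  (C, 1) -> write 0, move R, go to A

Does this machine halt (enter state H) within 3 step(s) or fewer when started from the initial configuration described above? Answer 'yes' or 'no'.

Step 1: in state A at pos 0, read 0 -> (A,0)->write 0,move R,goto C. Now: state=C, head=1, tape[-1..2]=0000 (head:   ^)
Step 2: in state C at pos 1, read 0 -> (C,0)->write 1,move L,goto B. Now: state=B, head=0, tape[-1..2]=0010 (head:  ^)
Step 3: in state B at pos 0, read 0 -> (B,0)->write 0,move R,goto B. Now: state=B, head=1, tape[-1..2]=0010 (head:   ^)
After 3 step(s): state = B (not H) -> not halted within 3 -> no

Answer: no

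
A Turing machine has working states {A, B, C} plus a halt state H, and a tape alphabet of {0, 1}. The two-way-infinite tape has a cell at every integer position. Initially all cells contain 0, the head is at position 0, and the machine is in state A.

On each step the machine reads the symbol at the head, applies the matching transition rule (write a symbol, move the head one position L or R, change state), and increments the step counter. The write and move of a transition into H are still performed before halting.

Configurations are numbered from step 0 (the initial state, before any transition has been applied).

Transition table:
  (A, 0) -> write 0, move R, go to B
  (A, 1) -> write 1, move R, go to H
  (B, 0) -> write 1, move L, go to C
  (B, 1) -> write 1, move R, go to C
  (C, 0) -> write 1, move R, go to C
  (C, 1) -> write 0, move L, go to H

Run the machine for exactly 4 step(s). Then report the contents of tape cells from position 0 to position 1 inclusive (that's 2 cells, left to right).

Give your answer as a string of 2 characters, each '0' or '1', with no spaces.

Answer: 10

Derivation:
Step 1: in state A at pos 0, read 0 -> (A,0)->write 0,move R,goto B. Now: state=B, head=1, tape[-1..2]=0000 (head:   ^)
Step 2: in state B at pos 1, read 0 -> (B,0)->write 1,move L,goto C. Now: state=C, head=0, tape[-1..2]=0010 (head:  ^)
Step 3: in state C at pos 0, read 0 -> (C,0)->write 1,move R,goto C. Now: state=C, head=1, tape[-1..2]=0110 (head:   ^)
Step 4: in state C at pos 1, read 1 -> (C,1)->write 0,move L,goto H. Now: state=H, head=0, tape[-1..2]=0100 (head:  ^)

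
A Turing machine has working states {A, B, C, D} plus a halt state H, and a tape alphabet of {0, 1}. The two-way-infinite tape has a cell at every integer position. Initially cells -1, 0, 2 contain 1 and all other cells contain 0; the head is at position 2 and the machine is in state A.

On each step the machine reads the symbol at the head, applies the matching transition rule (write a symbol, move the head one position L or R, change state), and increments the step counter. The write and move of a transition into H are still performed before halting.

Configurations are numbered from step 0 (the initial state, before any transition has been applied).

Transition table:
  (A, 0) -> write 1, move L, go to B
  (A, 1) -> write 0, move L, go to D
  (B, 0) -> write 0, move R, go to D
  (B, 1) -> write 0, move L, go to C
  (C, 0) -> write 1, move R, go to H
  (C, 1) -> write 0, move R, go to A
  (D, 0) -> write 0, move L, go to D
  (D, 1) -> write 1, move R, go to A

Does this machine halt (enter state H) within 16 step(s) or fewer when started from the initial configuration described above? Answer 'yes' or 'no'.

Answer: yes

Derivation:
Step 1: in state A at pos 2, read 1 -> (A,1)->write 0,move L,goto D. Now: state=D, head=1, tape[-2..3]=011000 (head:    ^)
Step 2: in state D at pos 1, read 0 -> (D,0)->write 0,move L,goto D. Now: state=D, head=0, tape[-2..3]=011000 (head:   ^)
Step 3: in state D at pos 0, read 1 -> (D,1)->write 1,move R,goto A. Now: state=A, head=1, tape[-2..3]=011000 (head:    ^)
Step 4: in state A at pos 1, read 0 -> (A,0)->write 1,move L,goto B. Now: state=B, head=0, tape[-2..3]=011100 (head:   ^)
Step 5: in state B at pos 0, read 1 -> (B,1)->write 0,move L,goto C. Now: state=C, head=-1, tape[-2..3]=010100 (head:  ^)
Step 6: in state C at pos -1, read 1 -> (C,1)->write 0,move R,goto A. Now: state=A, head=0, tape[-2..3]=000100 (head:   ^)
Step 7: in state A at pos 0, read 0 -> (A,0)->write 1,move L,goto B. Now: state=B, head=-1, tape[-2..3]=001100 (head:  ^)
Step 8: in state B at pos -1, read 0 -> (B,0)->write 0,move R,goto D. Now: state=D, head=0, tape[-2..3]=001100 (head:   ^)
Step 9: in state D at pos 0, read 1 -> (D,1)->write 1,move R,goto A. Now: state=A, head=1, tape[-2..3]=001100 (head:    ^)
Step 10: in state A at pos 1, read 1 -> (A,1)->write 0,move L,goto D. Now: state=D, head=0, tape[-2..3]=001000 (head:   ^)
Step 11: in state D at pos 0, read 1 -> (D,1)->write 1,move R,goto A. Now: state=A, head=1, tape[-2..3]=001000 (head:    ^)
Step 12: in state A at pos 1, read 0 -> (A,0)->write 1,move L,goto B. Now: state=B, head=0, tape[-2..3]=001100 (head:   ^)
Step 13: in state B at pos 0, read 1 -> (B,1)->write 0,move L,goto C. Now: state=C, head=-1, tape[-2..3]=000100 (head:  ^)
Step 14: in state C at pos -1, read 0 -> (C,0)->write 1,move R,goto H. Now: state=H, head=0, tape[-2..3]=010100 (head:   ^)
State H reached at step 14; 14 <= 16 -> yes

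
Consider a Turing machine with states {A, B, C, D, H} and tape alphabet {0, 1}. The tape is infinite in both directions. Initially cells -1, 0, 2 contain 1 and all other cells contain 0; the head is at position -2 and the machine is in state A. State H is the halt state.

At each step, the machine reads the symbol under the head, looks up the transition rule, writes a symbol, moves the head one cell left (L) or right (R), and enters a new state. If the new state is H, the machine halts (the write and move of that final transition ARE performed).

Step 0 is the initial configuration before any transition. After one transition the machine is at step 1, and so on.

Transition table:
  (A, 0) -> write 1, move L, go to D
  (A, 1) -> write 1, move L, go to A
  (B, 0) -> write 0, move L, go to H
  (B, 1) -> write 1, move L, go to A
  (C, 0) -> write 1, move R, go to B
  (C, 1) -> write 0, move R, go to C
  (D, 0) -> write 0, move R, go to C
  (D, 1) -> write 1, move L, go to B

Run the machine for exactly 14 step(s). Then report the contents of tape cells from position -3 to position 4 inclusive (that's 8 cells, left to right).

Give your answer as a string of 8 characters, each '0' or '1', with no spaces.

Step 1: in state A at pos -2, read 0 -> (A,0)->write 1,move L,goto D. Now: state=D, head=-3, tape[-4..3]=00111010 (head:  ^)
Step 2: in state D at pos -3, read 0 -> (D,0)->write 0,move R,goto C. Now: state=C, head=-2, tape[-4..3]=00111010 (head:   ^)
Step 3: in state C at pos -2, read 1 -> (C,1)->write 0,move R,goto C. Now: state=C, head=-1, tape[-4..3]=00011010 (head:    ^)
Step 4: in state C at pos -1, read 1 -> (C,1)->write 0,move R,goto C. Now: state=C, head=0, tape[-4..3]=00001010 (head:     ^)
Step 5: in state C at pos 0, read 1 -> (C,1)->write 0,move R,goto C. Now: state=C, head=1, tape[-4..3]=00000010 (head:      ^)
Step 6: in state C at pos 1, read 0 -> (C,0)->write 1,move R,goto B. Now: state=B, head=2, tape[-4..3]=00000110 (head:       ^)
Step 7: in state B at pos 2, read 1 -> (B,1)->write 1,move L,goto A. Now: state=A, head=1, tape[-4..3]=00000110 (head:      ^)
Step 8: in state A at pos 1, read 1 -> (A,1)->write 1,move L,goto A. Now: state=A, head=0, tape[-4..3]=00000110 (head:     ^)
Step 9: in state A at pos 0, read 0 -> (A,0)->write 1,move L,goto D. Now: state=D, head=-1, tape[-4..3]=00001110 (head:    ^)
Step 10: in state D at pos -1, read 0 -> (D,0)->write 0,move R,goto C. Now: state=C, head=0, tape[-4..3]=00001110 (head:     ^)
Step 11: in state C at pos 0, read 1 -> (C,1)->write 0,move R,goto C. Now: state=C, head=1, tape[-4..3]=00000110 (head:      ^)
Step 12: in state C at pos 1, read 1 -> (C,1)->write 0,move R,goto C. Now: state=C, head=2, tape[-4..3]=00000010 (head:       ^)
Step 13: in state C at pos 2, read 1 -> (C,1)->write 0,move R,goto C. Now: state=C, head=3, tape[-4..4]=000000000 (head:        ^)
Step 14: in state C at pos 3, read 0 -> (C,0)->write 1,move R,goto B. Now: state=B, head=4, tape[-4..5]=0000000100 (head:         ^)

Answer: 00000010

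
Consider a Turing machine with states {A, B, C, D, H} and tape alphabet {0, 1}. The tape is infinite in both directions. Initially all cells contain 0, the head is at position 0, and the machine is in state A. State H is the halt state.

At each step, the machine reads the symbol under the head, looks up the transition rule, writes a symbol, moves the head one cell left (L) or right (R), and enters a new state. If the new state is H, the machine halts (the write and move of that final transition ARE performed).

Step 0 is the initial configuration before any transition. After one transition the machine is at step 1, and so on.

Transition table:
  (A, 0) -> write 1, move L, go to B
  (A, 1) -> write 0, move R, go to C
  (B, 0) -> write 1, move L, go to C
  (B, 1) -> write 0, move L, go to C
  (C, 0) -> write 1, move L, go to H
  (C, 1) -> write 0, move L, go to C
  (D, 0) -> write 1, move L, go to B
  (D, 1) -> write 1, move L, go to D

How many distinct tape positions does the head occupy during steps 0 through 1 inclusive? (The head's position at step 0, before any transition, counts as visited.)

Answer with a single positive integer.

Step 1: in state A at pos 0, read 0 -> (A,0)->write 1,move L,goto B. Now: state=B, head=-1, tape[-2..1]=0010 (head:  ^)
Head positions at steps 0..1: starting at 0, distinct positions visited = {-1, 0} -> 2 position(s)

Answer: 2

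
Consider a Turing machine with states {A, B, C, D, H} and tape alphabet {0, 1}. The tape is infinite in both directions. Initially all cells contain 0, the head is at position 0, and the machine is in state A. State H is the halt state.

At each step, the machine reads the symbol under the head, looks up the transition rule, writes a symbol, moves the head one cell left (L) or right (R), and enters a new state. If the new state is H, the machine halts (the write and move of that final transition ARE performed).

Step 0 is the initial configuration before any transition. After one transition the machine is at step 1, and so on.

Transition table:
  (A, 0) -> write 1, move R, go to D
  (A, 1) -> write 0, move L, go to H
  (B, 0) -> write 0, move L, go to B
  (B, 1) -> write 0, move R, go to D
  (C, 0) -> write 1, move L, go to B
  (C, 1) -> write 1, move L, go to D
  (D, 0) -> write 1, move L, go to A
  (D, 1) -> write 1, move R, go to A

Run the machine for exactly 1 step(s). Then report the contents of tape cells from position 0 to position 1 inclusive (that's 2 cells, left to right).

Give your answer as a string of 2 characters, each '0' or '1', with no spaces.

Step 1: in state A at pos 0, read 0 -> (A,0)->write 1,move R,goto D. Now: state=D, head=1, tape[-1..2]=0100 (head:   ^)

Answer: 10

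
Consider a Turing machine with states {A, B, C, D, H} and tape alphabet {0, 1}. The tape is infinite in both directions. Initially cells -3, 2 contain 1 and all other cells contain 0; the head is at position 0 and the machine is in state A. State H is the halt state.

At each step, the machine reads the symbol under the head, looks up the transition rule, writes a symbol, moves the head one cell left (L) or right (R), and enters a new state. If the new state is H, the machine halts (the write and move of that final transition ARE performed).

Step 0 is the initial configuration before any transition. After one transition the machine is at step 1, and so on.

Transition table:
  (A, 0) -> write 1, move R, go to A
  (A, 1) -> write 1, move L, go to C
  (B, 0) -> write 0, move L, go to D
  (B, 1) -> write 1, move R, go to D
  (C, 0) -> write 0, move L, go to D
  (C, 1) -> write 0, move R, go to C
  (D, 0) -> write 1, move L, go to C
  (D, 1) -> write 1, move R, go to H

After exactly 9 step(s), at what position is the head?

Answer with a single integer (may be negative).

Answer: 1

Derivation:
Step 1: in state A at pos 0, read 0 -> (A,0)->write 1,move R,goto A. Now: state=A, head=1, tape[-4..3]=01001010 (head:      ^)
Step 2: in state A at pos 1, read 0 -> (A,0)->write 1,move R,goto A. Now: state=A, head=2, tape[-4..3]=01001110 (head:       ^)
Step 3: in state A at pos 2, read 1 -> (A,1)->write 1,move L,goto C. Now: state=C, head=1, tape[-4..3]=01001110 (head:      ^)
Step 4: in state C at pos 1, read 1 -> (C,1)->write 0,move R,goto C. Now: state=C, head=2, tape[-4..3]=01001010 (head:       ^)
Step 5: in state C at pos 2, read 1 -> (C,1)->write 0,move R,goto C. Now: state=C, head=3, tape[-4..4]=010010000 (head:        ^)
Step 6: in state C at pos 3, read 0 -> (C,0)->write 0,move L,goto D. Now: state=D, head=2, tape[-4..4]=010010000 (head:       ^)
Step 7: in state D at pos 2, read 0 -> (D,0)->write 1,move L,goto C. Now: state=C, head=1, tape[-4..4]=010010100 (head:      ^)
Step 8: in state C at pos 1, read 0 -> (C,0)->write 0,move L,goto D. Now: state=D, head=0, tape[-4..4]=010010100 (head:     ^)
Step 9: in state D at pos 0, read 1 -> (D,1)->write 1,move R,goto H. Now: state=H, head=1, tape[-4..4]=010010100 (head:      ^)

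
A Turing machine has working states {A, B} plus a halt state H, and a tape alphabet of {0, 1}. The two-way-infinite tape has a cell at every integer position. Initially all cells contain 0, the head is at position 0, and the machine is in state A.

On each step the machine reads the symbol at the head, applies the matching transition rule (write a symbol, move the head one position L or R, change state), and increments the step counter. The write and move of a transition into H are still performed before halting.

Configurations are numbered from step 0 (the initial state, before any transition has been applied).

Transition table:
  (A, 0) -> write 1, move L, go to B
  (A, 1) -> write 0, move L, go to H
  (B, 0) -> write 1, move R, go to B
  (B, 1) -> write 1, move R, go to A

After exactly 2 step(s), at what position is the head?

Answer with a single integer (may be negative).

Step 1: in state A at pos 0, read 0 -> (A,0)->write 1,move L,goto B. Now: state=B, head=-1, tape[-2..1]=0010 (head:  ^)
Step 2: in state B at pos -1, read 0 -> (B,0)->write 1,move R,goto B. Now: state=B, head=0, tape[-2..1]=0110 (head:   ^)

Answer: 0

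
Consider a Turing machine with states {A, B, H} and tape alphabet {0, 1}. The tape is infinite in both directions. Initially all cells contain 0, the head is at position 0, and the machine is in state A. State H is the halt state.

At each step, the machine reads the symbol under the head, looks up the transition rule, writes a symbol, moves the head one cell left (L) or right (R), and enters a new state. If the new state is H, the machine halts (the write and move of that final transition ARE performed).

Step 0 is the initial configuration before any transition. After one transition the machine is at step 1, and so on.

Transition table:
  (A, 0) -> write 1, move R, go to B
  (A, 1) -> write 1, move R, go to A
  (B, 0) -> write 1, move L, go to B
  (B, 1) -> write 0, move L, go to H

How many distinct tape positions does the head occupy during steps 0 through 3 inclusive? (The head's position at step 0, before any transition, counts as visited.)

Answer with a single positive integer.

Step 1: in state A at pos 0, read 0 -> (A,0)->write 1,move R,goto B. Now: state=B, head=1, tape[-1..2]=0100 (head:   ^)
Step 2: in state B at pos 1, read 0 -> (B,0)->write 1,move L,goto B. Now: state=B, head=0, tape[-1..2]=0110 (head:  ^)
Step 3: in state B at pos 0, read 1 -> (B,1)->write 0,move L,goto H. Now: state=H, head=-1, tape[-2..2]=00010 (head:  ^)
Head positions at steps 0..3: starting at 0, distinct positions visited = {-1, 0, 1} -> 3 position(s)

Answer: 3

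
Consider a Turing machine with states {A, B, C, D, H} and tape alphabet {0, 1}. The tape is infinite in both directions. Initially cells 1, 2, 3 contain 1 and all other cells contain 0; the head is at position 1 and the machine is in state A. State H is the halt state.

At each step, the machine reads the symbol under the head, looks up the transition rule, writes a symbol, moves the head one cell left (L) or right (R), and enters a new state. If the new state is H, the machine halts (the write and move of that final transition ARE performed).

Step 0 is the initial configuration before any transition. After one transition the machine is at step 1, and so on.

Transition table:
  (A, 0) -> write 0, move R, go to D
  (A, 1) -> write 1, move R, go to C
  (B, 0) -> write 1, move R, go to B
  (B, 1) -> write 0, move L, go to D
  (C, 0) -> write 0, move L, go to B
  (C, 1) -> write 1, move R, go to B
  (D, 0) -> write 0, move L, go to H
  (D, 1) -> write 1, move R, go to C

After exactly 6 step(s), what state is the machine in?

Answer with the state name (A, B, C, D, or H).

Answer: D

Derivation:
Step 1: in state A at pos 1, read 1 -> (A,1)->write 1,move R,goto C. Now: state=C, head=2, tape[0..4]=01110 (head:   ^)
Step 2: in state C at pos 2, read 1 -> (C,1)->write 1,move R,goto B. Now: state=B, head=3, tape[0..4]=01110 (head:    ^)
Step 3: in state B at pos 3, read 1 -> (B,1)->write 0,move L,goto D. Now: state=D, head=2, tape[0..4]=01100 (head:   ^)
Step 4: in state D at pos 2, read 1 -> (D,1)->write 1,move R,goto C. Now: state=C, head=3, tape[0..4]=01100 (head:    ^)
Step 5: in state C at pos 3, read 0 -> (C,0)->write 0,move L,goto B. Now: state=B, head=2, tape[0..4]=01100 (head:   ^)
Step 6: in state B at pos 2, read 1 -> (B,1)->write 0,move L,goto D. Now: state=D, head=1, tape[0..4]=01000 (head:  ^)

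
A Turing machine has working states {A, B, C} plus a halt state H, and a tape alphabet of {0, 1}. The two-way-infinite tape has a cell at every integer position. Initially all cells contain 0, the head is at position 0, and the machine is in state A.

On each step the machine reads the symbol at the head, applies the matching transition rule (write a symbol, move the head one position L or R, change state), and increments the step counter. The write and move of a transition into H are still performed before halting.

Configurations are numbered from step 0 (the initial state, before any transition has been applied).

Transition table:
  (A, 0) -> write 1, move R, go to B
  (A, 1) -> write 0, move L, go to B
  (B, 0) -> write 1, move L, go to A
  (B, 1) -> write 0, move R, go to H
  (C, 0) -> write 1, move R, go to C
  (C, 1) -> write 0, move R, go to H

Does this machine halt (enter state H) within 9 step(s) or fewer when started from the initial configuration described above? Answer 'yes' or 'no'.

Answer: yes

Derivation:
Step 1: in state A at pos 0, read 0 -> (A,0)->write 1,move R,goto B. Now: state=B, head=1, tape[-1..2]=0100 (head:   ^)
Step 2: in state B at pos 1, read 0 -> (B,0)->write 1,move L,goto A. Now: state=A, head=0, tape[-1..2]=0110 (head:  ^)
Step 3: in state A at pos 0, read 1 -> (A,1)->write 0,move L,goto B. Now: state=B, head=-1, tape[-2..2]=00010 (head:  ^)
Step 4: in state B at pos -1, read 0 -> (B,0)->write 1,move L,goto A. Now: state=A, head=-2, tape[-3..2]=001010 (head:  ^)
Step 5: in state A at pos -2, read 0 -> (A,0)->write 1,move R,goto B. Now: state=B, head=-1, tape[-3..2]=011010 (head:   ^)
Step 6: in state B at pos -1, read 1 -> (B,1)->write 0,move R,goto H. Now: state=H, head=0, tape[-3..2]=010010 (head:    ^)
State H reached at step 6; 6 <= 9 -> yes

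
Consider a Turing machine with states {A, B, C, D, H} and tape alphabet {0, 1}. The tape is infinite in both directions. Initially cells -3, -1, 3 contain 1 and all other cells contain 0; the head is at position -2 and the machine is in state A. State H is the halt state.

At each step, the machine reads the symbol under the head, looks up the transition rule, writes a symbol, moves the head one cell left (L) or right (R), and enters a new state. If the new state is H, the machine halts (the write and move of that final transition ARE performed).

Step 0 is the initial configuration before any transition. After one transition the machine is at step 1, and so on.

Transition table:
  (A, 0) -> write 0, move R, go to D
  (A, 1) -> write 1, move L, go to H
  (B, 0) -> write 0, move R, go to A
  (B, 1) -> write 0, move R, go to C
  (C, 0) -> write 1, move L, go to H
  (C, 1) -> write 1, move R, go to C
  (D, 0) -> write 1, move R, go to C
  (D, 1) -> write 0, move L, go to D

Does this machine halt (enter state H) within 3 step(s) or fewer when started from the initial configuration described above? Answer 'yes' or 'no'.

Answer: no

Derivation:
Step 1: in state A at pos -2, read 0 -> (A,0)->write 0,move R,goto D. Now: state=D, head=-1, tape[-4..4]=010100010 (head:    ^)
Step 2: in state D at pos -1, read 1 -> (D,1)->write 0,move L,goto D. Now: state=D, head=-2, tape[-4..4]=010000010 (head:   ^)
Step 3: in state D at pos -2, read 0 -> (D,0)->write 1,move R,goto C. Now: state=C, head=-1, tape[-4..4]=011000010 (head:    ^)
After 3 step(s): state = C (not H) -> not halted within 3 -> no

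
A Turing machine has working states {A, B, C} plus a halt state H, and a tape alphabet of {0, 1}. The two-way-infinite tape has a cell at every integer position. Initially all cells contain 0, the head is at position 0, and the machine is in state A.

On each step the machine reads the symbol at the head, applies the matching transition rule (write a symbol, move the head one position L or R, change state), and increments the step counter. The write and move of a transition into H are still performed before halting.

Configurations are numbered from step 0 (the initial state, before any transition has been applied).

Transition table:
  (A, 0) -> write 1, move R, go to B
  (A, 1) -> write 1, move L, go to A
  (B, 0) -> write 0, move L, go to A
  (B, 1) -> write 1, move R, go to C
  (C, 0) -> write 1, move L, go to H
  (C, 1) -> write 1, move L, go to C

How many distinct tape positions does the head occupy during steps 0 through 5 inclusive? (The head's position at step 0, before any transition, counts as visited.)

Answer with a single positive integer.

Step 1: in state A at pos 0, read 0 -> (A,0)->write 1,move R,goto B. Now: state=B, head=1, tape[-1..2]=0100 (head:   ^)
Step 2: in state B at pos 1, read 0 -> (B,0)->write 0,move L,goto A. Now: state=A, head=0, tape[-1..2]=0100 (head:  ^)
Step 3: in state A at pos 0, read 1 -> (A,1)->write 1,move L,goto A. Now: state=A, head=-1, tape[-2..2]=00100 (head:  ^)
Step 4: in state A at pos -1, read 0 -> (A,0)->write 1,move R,goto B. Now: state=B, head=0, tape[-2..2]=01100 (head:   ^)
Step 5: in state B at pos 0, read 1 -> (B,1)->write 1,move R,goto C. Now: state=C, head=1, tape[-2..2]=01100 (head:    ^)
Head positions at steps 0..5: starting at 0, distinct positions visited = {-1, 0, 1} -> 3 position(s)

Answer: 3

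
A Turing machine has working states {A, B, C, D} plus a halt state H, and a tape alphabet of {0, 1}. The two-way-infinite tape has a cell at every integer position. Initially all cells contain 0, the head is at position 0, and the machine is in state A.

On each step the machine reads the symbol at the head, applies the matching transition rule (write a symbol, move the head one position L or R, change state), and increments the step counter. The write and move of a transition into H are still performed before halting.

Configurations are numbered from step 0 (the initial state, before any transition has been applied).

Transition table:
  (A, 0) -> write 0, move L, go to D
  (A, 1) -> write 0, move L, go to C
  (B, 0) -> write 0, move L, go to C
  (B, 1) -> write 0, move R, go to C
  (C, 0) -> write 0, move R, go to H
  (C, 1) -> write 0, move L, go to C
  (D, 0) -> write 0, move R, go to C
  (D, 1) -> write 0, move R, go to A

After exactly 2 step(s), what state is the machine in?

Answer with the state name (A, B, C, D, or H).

Answer: C

Derivation:
Step 1: in state A at pos 0, read 0 -> (A,0)->write 0,move L,goto D. Now: state=D, head=-1, tape[-2..1]=0000 (head:  ^)
Step 2: in state D at pos -1, read 0 -> (D,0)->write 0,move R,goto C. Now: state=C, head=0, tape[-2..1]=0000 (head:   ^)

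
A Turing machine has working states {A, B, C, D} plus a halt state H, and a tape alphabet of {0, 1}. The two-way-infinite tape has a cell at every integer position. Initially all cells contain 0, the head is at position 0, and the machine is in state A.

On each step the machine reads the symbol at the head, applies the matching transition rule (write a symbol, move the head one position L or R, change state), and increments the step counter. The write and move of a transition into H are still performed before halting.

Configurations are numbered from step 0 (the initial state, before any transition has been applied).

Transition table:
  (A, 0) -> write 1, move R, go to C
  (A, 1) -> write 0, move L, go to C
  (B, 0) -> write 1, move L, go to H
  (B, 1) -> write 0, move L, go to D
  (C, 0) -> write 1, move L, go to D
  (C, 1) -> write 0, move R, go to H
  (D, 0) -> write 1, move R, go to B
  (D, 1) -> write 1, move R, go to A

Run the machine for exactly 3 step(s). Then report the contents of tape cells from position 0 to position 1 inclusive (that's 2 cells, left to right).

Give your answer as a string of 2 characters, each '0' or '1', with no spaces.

Answer: 11

Derivation:
Step 1: in state A at pos 0, read 0 -> (A,0)->write 1,move R,goto C. Now: state=C, head=1, tape[-1..2]=0100 (head:   ^)
Step 2: in state C at pos 1, read 0 -> (C,0)->write 1,move L,goto D. Now: state=D, head=0, tape[-1..2]=0110 (head:  ^)
Step 3: in state D at pos 0, read 1 -> (D,1)->write 1,move R,goto A. Now: state=A, head=1, tape[-1..2]=0110 (head:   ^)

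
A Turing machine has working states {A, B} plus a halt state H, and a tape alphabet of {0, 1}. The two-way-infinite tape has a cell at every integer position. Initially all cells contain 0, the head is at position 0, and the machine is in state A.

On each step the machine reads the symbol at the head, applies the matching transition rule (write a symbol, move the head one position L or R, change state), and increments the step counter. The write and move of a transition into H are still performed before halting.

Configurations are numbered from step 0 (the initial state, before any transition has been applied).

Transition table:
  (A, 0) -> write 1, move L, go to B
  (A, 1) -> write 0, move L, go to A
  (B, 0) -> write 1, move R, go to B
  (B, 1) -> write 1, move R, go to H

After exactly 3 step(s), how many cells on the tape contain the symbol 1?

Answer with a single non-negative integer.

Answer: 2

Derivation:
Step 1: in state A at pos 0, read 0 -> (A,0)->write 1,move L,goto B. Now: state=B, head=-1, tape[-2..1]=0010 (head:  ^)
Step 2: in state B at pos -1, read 0 -> (B,0)->write 1,move R,goto B. Now: state=B, head=0, tape[-2..1]=0110 (head:   ^)
Step 3: in state B at pos 0, read 1 -> (B,1)->write 1,move R,goto H. Now: state=H, head=1, tape[-2..2]=01100 (head:    ^)
Cells containing 1 after step 3: {-1, 0} -> 2 cell(s)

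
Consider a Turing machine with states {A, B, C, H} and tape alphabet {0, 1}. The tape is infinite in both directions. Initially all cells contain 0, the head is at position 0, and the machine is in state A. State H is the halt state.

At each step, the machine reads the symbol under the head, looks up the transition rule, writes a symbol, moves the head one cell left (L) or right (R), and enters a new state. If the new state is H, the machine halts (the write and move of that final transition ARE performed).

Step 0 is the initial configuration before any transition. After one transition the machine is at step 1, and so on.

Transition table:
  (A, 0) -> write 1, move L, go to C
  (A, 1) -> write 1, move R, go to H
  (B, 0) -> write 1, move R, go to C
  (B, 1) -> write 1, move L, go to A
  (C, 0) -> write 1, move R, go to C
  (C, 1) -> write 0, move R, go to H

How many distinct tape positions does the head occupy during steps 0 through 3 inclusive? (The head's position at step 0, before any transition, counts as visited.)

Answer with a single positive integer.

Answer: 3

Derivation:
Step 1: in state A at pos 0, read 0 -> (A,0)->write 1,move L,goto C. Now: state=C, head=-1, tape[-2..1]=0010 (head:  ^)
Step 2: in state C at pos -1, read 0 -> (C,0)->write 1,move R,goto C. Now: state=C, head=0, tape[-2..1]=0110 (head:   ^)
Step 3: in state C at pos 0, read 1 -> (C,1)->write 0,move R,goto H. Now: state=H, head=1, tape[-2..2]=01000 (head:    ^)
Head positions at steps 0..3: starting at 0, distinct positions visited = {-1, 0, 1} -> 3 position(s)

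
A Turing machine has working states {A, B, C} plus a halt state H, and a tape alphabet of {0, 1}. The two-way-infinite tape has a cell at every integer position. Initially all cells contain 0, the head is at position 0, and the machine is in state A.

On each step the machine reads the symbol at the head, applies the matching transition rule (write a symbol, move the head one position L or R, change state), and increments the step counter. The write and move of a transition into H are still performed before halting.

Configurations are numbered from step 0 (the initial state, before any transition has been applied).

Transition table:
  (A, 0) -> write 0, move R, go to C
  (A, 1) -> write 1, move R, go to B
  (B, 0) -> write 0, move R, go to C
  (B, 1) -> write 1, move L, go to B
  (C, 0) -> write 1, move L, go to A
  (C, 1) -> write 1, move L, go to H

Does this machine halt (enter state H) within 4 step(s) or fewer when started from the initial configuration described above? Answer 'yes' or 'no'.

Answer: yes

Derivation:
Step 1: in state A at pos 0, read 0 -> (A,0)->write 0,move R,goto C. Now: state=C, head=1, tape[-1..2]=0000 (head:   ^)
Step 2: in state C at pos 1, read 0 -> (C,0)->write 1,move L,goto A. Now: state=A, head=0, tape[-1..2]=0010 (head:  ^)
Step 3: in state A at pos 0, read 0 -> (A,0)->write 0,move R,goto C. Now: state=C, head=1, tape[-1..2]=0010 (head:   ^)
Step 4: in state C at pos 1, read 1 -> (C,1)->write 1,move L,goto H. Now: state=H, head=0, tape[-1..2]=0010 (head:  ^)
State H reached at step 4; 4 <= 4 -> yes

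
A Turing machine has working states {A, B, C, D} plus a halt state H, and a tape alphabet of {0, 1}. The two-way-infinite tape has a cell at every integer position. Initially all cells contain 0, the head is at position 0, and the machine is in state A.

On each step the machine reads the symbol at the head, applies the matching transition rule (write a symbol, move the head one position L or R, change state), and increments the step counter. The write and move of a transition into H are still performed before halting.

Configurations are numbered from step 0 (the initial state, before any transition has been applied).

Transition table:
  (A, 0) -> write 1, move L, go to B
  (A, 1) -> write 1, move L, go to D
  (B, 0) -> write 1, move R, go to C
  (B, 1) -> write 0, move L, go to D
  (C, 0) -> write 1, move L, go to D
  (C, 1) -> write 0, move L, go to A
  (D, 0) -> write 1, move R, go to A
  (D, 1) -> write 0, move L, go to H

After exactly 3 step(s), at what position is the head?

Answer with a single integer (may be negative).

Answer: -1

Derivation:
Step 1: in state A at pos 0, read 0 -> (A,0)->write 1,move L,goto B. Now: state=B, head=-1, tape[-2..1]=0010 (head:  ^)
Step 2: in state B at pos -1, read 0 -> (B,0)->write 1,move R,goto C. Now: state=C, head=0, tape[-2..1]=0110 (head:   ^)
Step 3: in state C at pos 0, read 1 -> (C,1)->write 0,move L,goto A. Now: state=A, head=-1, tape[-2..1]=0100 (head:  ^)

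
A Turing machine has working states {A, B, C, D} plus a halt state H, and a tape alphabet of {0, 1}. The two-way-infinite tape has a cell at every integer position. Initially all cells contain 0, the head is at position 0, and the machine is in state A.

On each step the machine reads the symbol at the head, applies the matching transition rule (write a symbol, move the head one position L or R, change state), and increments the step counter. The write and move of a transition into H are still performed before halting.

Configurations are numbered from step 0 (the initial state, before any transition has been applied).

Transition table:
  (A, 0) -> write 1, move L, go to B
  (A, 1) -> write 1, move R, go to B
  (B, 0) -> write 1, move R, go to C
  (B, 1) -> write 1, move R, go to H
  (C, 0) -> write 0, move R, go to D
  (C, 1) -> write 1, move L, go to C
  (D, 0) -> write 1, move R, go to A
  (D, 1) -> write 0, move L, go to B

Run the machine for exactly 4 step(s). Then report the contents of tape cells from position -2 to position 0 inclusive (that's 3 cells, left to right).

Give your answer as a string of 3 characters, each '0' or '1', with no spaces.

Step 1: in state A at pos 0, read 0 -> (A,0)->write 1,move L,goto B. Now: state=B, head=-1, tape[-2..1]=0010 (head:  ^)
Step 2: in state B at pos -1, read 0 -> (B,0)->write 1,move R,goto C. Now: state=C, head=0, tape[-2..1]=0110 (head:   ^)
Step 3: in state C at pos 0, read 1 -> (C,1)->write 1,move L,goto C. Now: state=C, head=-1, tape[-2..1]=0110 (head:  ^)
Step 4: in state C at pos -1, read 1 -> (C,1)->write 1,move L,goto C. Now: state=C, head=-2, tape[-3..1]=00110 (head:  ^)

Answer: 011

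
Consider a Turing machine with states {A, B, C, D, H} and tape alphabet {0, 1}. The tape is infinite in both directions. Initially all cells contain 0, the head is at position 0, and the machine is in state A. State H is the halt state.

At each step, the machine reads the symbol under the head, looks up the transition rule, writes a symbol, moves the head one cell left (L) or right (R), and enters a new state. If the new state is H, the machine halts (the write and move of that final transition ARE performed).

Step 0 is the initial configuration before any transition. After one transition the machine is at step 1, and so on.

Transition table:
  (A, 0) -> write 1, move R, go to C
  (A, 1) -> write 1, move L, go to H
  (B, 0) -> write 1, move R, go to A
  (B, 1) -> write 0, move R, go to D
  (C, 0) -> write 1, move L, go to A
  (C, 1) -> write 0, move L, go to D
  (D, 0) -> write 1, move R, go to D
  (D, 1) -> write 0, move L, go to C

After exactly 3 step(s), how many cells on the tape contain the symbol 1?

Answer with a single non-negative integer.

Answer: 2

Derivation:
Step 1: in state A at pos 0, read 0 -> (A,0)->write 1,move R,goto C. Now: state=C, head=1, tape[-1..2]=0100 (head:   ^)
Step 2: in state C at pos 1, read 0 -> (C,0)->write 1,move L,goto A. Now: state=A, head=0, tape[-1..2]=0110 (head:  ^)
Step 3: in state A at pos 0, read 1 -> (A,1)->write 1,move L,goto H. Now: state=H, head=-1, tape[-2..2]=00110 (head:  ^)
Cells containing 1 after step 3: {0, 1} -> 2 cell(s)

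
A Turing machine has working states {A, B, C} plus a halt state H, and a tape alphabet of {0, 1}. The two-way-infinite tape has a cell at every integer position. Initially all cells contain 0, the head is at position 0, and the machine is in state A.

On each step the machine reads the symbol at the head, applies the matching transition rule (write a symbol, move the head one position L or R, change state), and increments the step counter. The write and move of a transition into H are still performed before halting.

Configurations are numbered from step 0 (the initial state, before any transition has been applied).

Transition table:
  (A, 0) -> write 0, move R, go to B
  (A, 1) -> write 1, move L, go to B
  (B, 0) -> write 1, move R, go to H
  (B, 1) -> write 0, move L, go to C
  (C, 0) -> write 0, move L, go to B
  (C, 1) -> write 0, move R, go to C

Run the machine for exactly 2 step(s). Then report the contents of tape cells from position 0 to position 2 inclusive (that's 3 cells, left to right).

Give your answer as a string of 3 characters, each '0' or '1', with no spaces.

Answer: 010

Derivation:
Step 1: in state A at pos 0, read 0 -> (A,0)->write 0,move R,goto B. Now: state=B, head=1, tape[-1..2]=0000 (head:   ^)
Step 2: in state B at pos 1, read 0 -> (B,0)->write 1,move R,goto H. Now: state=H, head=2, tape[-1..3]=00100 (head:    ^)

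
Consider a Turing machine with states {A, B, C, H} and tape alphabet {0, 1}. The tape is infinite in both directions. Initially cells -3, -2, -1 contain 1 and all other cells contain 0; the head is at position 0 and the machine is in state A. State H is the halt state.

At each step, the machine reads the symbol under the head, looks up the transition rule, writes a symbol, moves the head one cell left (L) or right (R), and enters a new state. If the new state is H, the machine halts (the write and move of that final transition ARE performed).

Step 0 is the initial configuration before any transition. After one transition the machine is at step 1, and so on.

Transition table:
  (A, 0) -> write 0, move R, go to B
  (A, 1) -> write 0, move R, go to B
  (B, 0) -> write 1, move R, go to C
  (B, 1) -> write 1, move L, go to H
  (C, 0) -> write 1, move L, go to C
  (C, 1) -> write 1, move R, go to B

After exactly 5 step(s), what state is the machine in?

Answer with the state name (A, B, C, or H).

Answer: H

Derivation:
Step 1: in state A at pos 0, read 0 -> (A,0)->write 0,move R,goto B. Now: state=B, head=1, tape[-4..2]=0111000 (head:      ^)
Step 2: in state B at pos 1, read 0 -> (B,0)->write 1,move R,goto C. Now: state=C, head=2, tape[-4..3]=01110100 (head:       ^)
Step 3: in state C at pos 2, read 0 -> (C,0)->write 1,move L,goto C. Now: state=C, head=1, tape[-4..3]=01110110 (head:      ^)
Step 4: in state C at pos 1, read 1 -> (C,1)->write 1,move R,goto B. Now: state=B, head=2, tape[-4..3]=01110110 (head:       ^)
Step 5: in state B at pos 2, read 1 -> (B,1)->write 1,move L,goto H. Now: state=H, head=1, tape[-4..3]=01110110 (head:      ^)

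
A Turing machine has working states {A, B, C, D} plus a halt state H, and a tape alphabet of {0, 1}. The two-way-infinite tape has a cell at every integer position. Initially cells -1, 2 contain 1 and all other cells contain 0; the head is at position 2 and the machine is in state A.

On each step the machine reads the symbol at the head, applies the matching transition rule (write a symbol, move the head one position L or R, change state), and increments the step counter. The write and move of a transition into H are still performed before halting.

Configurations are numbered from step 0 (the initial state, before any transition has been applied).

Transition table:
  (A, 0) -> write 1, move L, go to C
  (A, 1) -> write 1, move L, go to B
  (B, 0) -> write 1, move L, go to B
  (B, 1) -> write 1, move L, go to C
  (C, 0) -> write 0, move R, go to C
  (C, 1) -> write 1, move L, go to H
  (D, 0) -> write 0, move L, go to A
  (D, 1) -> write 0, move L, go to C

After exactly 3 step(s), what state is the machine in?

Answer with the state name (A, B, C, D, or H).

Answer: B

Derivation:
Step 1: in state A at pos 2, read 1 -> (A,1)->write 1,move L,goto B. Now: state=B, head=1, tape[-2..3]=010010 (head:    ^)
Step 2: in state B at pos 1, read 0 -> (B,0)->write 1,move L,goto B. Now: state=B, head=0, tape[-2..3]=010110 (head:   ^)
Step 3: in state B at pos 0, read 0 -> (B,0)->write 1,move L,goto B. Now: state=B, head=-1, tape[-2..3]=011110 (head:  ^)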